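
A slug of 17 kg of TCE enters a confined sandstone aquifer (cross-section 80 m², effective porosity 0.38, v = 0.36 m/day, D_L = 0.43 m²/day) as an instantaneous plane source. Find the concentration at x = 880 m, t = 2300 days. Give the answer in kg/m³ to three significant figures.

0.00253 kg/m³

For an instantaneous plane source, C(x,t) = M/(n_e·A·√(4πDt)) · exp(−(x−vt)²/(4Dt)), with n_e·A the pore (flow) area.
Plume center vt = 0.36 × 2300 = 828 m, so the well at 880 m is 52 m downgradient of the peak.
√(4πDt) = 111.5 m, giving peak height M/(n_e·A·√(4πDt)) = 17/(0.38 × 80 × 111.5) = 0.005015 kg/m³.
(x−vt)²/(4Dt) = (52)²/(4 × 0.43 × 2300) = 0.6835; exp(−0.6835) = 0.5048.
C = 0.005015 × 0.5048 = 0.00253 kg/m³.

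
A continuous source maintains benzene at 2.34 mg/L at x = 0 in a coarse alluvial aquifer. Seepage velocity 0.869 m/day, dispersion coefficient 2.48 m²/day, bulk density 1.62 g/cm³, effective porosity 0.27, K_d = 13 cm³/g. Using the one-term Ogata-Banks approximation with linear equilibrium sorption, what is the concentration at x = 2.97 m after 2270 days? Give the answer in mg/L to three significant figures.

2.26 mg/L

Retardation factor R = 1 + ρ_b·K_d/n = 1 + 1.62 × 13/0.27 = 79.00.
Sorption retards both mechanisms: v_R = v/R = 0.01100 m/day, D_R = D/R = 0.03139 m²/day.
v_R·t = 0.01100 × 2270 = 24.97 m; 2√(D_R t) = 16.88 m; argument = (2.97 − 24.97)/16.88 = -1.303.
C = C₀ × ½·erfc(-1.303) = 2.34 × 0.9673 = 2.26 mg/L.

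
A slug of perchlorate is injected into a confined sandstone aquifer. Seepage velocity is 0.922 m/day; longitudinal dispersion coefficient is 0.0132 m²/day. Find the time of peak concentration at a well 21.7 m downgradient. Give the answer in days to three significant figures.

23.5 days

For the 1D instantaneous-source solution, setting ∂C/∂t = 0 at fixed x gives v²t² + 2Dt − x² = 0, so t = (√(D² + v²x²) − D)/v².
√(D² + v²x²) = √(0.0132² + 0.922² × 21.7²) = 20.01; v² = 0.850084.
t = (20.01 − 0.0132)/0.850084 = 23.5 days (vs. the pure-advection estimate x/v = 23.5 d).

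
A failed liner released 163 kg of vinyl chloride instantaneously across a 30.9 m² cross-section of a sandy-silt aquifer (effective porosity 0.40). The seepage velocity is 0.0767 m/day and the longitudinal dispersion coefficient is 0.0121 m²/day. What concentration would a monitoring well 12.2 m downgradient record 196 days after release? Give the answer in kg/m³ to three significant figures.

For an instantaneous plane source, C(x,t) = M/(n_e·A·√(4πDt)) · exp(−(x−vt)²/(4Dt)), with n_e·A the pore (flow) area.
Plume center vt = 0.0767 × 196 = 15.0332 m, so the well at 12.2 m is 2.8332 m upgradient of the peak.
√(4πDt) = 5.459 m, giving peak height M/(n_e·A·√(4πDt)) = 163/(0.40 × 30.9 × 5.459) = 2.416 kg/m³.
(x−vt)²/(4Dt) = (-2.8332)²/(4 × 0.0121 × 196) = 0.8462; exp(−0.8462) = 0.4290.
C = 2.416 × 0.4290 = 1.04 kg/m³.

1.04 kg/m³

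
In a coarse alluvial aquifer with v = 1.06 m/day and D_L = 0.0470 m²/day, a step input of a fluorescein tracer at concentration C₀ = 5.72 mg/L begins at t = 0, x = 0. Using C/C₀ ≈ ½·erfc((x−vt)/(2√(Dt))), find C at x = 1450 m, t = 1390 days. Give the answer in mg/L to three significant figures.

5.60 mg/L

For a continuous step input, C/C₀ ≈ ½·erfc((x−vt)/(2√(Dt))).
vt = 1.06 × 1390 = 1473.4 m and 2√(Dt) = 2√(0.0470 × 1390) = 16.17 m.
Argument (x−vt)/(2√(Dt)) = (1450 − 1473.4)/16.17 = -1.447; ½·erfc(-1.447) = 0.9796.
C = 5.72 × 0.9796 = 5.60 mg/L.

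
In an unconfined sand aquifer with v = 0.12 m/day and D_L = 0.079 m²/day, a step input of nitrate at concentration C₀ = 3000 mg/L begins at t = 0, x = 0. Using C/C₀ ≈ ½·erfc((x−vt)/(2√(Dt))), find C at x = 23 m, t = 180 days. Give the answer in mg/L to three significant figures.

For a continuous step input, C/C₀ ≈ ½·erfc((x−vt)/(2√(Dt))).
vt = 0.12 × 180 = 21.6 m and 2√(Dt) = 2√(0.079 × 180) = 7.542 m.
Argument (x−vt)/(2√(Dt)) = (23 − 21.6)/7.542 = 0.1856; ½·erfc(0.1856) = 0.3965.
C = 3000 × 0.3965 = 1190 mg/L.

1190 mg/L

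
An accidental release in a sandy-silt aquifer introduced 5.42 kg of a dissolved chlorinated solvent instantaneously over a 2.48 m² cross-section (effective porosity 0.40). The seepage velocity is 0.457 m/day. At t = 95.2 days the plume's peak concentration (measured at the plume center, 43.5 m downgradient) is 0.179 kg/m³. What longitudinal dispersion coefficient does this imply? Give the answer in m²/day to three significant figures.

0.779 m²/day

At the plume center C_max = M/(n_e·A·√(4πDt)), so D = M²/(4πt·(n_e·A·C_max)²).
n_e·A·C_max = 0.40 × 2.48 × 0.179 = 0.1776 kg/m.
D = 5.42²/(4π × 95.2 × 0.1776²) = 0.779 m²/day.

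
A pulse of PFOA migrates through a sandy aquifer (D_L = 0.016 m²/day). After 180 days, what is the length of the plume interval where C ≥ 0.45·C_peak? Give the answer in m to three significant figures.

6.07 m

The plume is Gaussian with σ = √(2Dt) = √(2 × 0.016 × 180) = 2.400 m.
C/C_peak = exp(−Δx²/(2σ²)) = 0.45 ⇒ Δx = σ·√(−2 ln 0.45) = 2.400 × 1.264 = 3.034 m.
Width = 2Δx = 6.07 m.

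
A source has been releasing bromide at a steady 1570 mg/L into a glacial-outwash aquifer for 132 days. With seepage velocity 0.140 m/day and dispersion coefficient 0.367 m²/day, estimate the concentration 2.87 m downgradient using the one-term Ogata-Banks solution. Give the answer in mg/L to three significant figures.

For a continuous step input, C/C₀ ≈ ½·erfc((x−vt)/(2√(Dt))).
vt = 0.140 × 132 = 18.48 m and 2√(Dt) = 2√(0.367 × 132) = 13.92 m.
Argument (x−vt)/(2√(Dt)) = (2.87 − 18.48)/13.92 = -1.121; ½·erfc(-1.121) = 0.9436.
C = 1570 × 0.9436 = 1480 mg/L.

1480 mg/L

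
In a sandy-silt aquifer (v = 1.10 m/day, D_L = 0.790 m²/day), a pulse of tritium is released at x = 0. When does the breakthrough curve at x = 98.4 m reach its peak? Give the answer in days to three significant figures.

88.8 days

For the 1D instantaneous-source solution, setting ∂C/∂t = 0 at fixed x gives v²t² + 2Dt − x² = 0, so t = (√(D² + v²x²) − D)/v².
√(D² + v²x²) = √(0.790² + 1.10² × 98.4²) = 108.2; v² = 1.21.
t = (108.2 − 0.790)/1.21 = 88.8 days (vs. the pure-advection estimate x/v = 89.5 d).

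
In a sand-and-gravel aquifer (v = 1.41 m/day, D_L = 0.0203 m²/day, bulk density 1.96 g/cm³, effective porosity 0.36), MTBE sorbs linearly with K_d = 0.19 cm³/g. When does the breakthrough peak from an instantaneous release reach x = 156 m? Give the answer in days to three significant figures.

Retardation factor R = 1 + ρ_b·K_d/n = 1 + 1.96 × 0.19/0.36 = 2.034.
Sorption retards both mechanisms: v_R = v/R = 0.6932 m/day, D_R = D/R = 0.009980 m²/day.
Peak time from v_R²t² + 2D_R t − x² = 0: t = (√(D_R² + v_R²x²) − D_R)/v_R².
√(D_R² + v_R²x²) = √(0.009980² + 0.6932² × 156²) = 108.1; v_R² = 0.4805.
t = (108.1 − 0.009980)/0.4805 = 225 days.

225 days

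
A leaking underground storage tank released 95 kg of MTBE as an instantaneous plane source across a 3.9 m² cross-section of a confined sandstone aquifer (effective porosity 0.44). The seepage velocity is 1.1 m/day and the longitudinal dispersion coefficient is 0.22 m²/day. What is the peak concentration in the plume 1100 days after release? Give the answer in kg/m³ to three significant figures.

The peak of an instantaneous 1D plume sits at x = vt; there the Gaussian factor is 1 and C_max = M/(n_e·A·√(4πDt)), where n_e·A is the pore area the mass is dissolved in.
√(4πDt) = √(4π × 0.22 × 1100) = 55.15 m, so C_max = 95/(0.44 × 3.9 × 55.15) = 1.00 kg/m³.

1.00 kg/m³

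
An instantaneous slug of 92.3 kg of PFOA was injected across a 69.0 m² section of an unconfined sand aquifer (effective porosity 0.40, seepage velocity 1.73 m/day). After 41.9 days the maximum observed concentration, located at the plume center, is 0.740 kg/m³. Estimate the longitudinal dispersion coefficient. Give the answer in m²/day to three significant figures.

0.0388 m²/day

At the plume center C_max = M/(n_e·A·√(4πDt)), so D = M²/(4πt·(n_e·A·C_max)²).
n_e·A·C_max = 0.40 × 69.0 × 0.740 = 20.42 kg/m.
D = 92.3²/(4π × 41.9 × 20.42²) = 0.0388 m²/day.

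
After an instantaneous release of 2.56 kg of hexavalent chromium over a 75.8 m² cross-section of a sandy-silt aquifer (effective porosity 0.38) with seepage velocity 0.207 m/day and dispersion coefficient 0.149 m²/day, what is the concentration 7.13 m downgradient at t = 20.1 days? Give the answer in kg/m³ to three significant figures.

0.00694 kg/m³

For an instantaneous plane source, C(x,t) = M/(n_e·A·√(4πDt)) · exp(−(x−vt)²/(4Dt)), with n_e·A the pore (flow) area.
Plume center vt = 0.207 × 20.1 = 4.1607 m, so the well at 7.13 m is 2.9693 m downgradient of the peak.
√(4πDt) = 6.135 m, giving peak height M/(n_e·A·√(4πDt)) = 2.56/(0.38 × 75.8 × 6.135) = 0.01449 kg/m³.
(x−vt)²/(4Dt) = (2.9693)²/(4 × 0.149 × 20.1) = 0.7360; exp(−0.7360) = 0.4790.
C = 0.01449 × 0.4790 = 0.00694 kg/m³.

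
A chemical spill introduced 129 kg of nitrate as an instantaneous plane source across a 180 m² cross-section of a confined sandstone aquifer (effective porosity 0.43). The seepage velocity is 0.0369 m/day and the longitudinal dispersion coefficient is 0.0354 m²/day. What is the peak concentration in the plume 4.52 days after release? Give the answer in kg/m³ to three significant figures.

The peak of an instantaneous 1D plume sits at x = vt; there the Gaussian factor is 1 and C_max = M/(n_e·A·√(4πDt)), where n_e·A is the pore area the mass is dissolved in.
√(4πDt) = √(4π × 0.0354 × 4.52) = 1.418 m, so C_max = 129/(0.43 × 180 × 1.418) = 1.18 kg/m³.

1.18 kg/m³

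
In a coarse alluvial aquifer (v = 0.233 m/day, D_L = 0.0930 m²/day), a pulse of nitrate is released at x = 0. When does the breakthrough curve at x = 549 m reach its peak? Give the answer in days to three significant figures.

2350 days

For the 1D instantaneous-source solution, setting ∂C/∂t = 0 at fixed x gives v²t² + 2Dt − x² = 0, so t = (√(D² + v²x²) − D)/v².
√(D² + v²x²) = √(0.0930² + 0.233² × 549²) = 127.9; v² = 0.054289.
t = (127.9 − 0.0930)/0.054289 = 2350 days (vs. the pure-advection estimate x/v = 2360 d).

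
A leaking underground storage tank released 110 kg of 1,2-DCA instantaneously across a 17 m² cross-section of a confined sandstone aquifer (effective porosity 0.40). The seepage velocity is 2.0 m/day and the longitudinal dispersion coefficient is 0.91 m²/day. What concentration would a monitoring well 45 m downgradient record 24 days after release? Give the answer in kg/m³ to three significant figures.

0.881 kg/m³

For an instantaneous plane source, C(x,t) = M/(n_e·A·√(4πDt)) · exp(−(x−vt)²/(4Dt)), with n_e·A the pore (flow) area.
Plume center vt = 2.0 × 24 = 48 m, so the well at 45 m is 3 m upgradient of the peak.
√(4πDt) = 16.57 m, giving peak height M/(n_e·A·√(4πDt)) = 110/(0.40 × 17 × 16.57) = 0.9763 kg/m³.
(x−vt)²/(4Dt) = (-3)²/(4 × 0.91 × 24) = 0.1030; exp(−0.1030) = 0.9021.
C = 0.9763 × 0.9021 = 0.881 kg/m³.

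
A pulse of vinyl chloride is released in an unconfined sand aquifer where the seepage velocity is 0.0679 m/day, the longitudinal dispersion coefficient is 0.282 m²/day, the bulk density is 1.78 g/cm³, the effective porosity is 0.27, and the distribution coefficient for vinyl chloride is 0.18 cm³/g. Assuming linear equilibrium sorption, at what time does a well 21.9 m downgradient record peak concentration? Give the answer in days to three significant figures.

Retardation factor R = 1 + ρ_b·K_d/n = 1 + 1.78 × 0.18/0.27 = 2.187.
Sorption retards both mechanisms: v_R = v/R = 0.03105 m/day, D_R = D/R = 0.1289 m²/day.
Peak time from v_R²t² + 2D_R t − x² = 0: t = (√(D_R² + v_R²x²) − D_R)/v_R².
√(D_R² + v_R²x²) = √(0.1289² + 0.03105² × 21.9²) = 0.6921; v_R² = 0.0009641.
t = (0.6921 − 0.1289)/0.0009641 = 584 days.

584 days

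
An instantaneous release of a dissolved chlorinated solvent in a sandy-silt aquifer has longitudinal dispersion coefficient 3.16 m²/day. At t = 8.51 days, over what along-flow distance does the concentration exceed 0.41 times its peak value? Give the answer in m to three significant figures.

19.6 m

The plume is Gaussian with σ = √(2Dt) = √(2 × 3.16 × 8.51) = 7.334 m.
C/C_peak = exp(−Δx²/(2σ²)) = 0.41 ⇒ Δx = σ·√(−2 ln 0.41) = 7.334 × 1.335 = 9.791 m.
Width = 2Δx = 19.6 m.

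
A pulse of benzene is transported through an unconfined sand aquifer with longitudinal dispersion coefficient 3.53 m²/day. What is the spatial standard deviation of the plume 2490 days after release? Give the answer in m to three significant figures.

133 m

Dispersive spreading gives a Gaussian with σ² = 2Dt; advection only shifts the center.
σ = √(2 × 3.53 × 2490) = 133 m.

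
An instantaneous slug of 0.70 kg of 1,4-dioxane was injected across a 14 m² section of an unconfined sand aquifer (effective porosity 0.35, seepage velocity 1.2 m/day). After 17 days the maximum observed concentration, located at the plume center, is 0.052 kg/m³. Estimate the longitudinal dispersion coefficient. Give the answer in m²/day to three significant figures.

0.0353 m²/day

At the plume center C_max = M/(n_e·A·√(4πDt)), so D = M²/(4πt·(n_e·A·C_max)²).
n_e·A·C_max = 0.35 × 14 × 0.052 = 0.2548 kg/m.
D = 0.70²/(4π × 17 × 0.2548²) = 0.0353 m²/day.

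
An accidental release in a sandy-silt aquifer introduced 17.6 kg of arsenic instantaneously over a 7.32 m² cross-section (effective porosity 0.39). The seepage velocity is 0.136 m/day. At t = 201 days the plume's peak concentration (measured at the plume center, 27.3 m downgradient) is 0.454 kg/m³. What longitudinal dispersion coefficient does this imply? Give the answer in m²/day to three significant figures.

At the plume center C_max = M/(n_e·A·√(4πDt)), so D = M²/(4πt·(n_e·A·C_max)²).
n_e·A·C_max = 0.39 × 7.32 × 0.454 = 1.296 kg/m.
D = 17.6²/(4π × 201 × 1.296²) = 0.0730 m²/day.

0.0730 m²/day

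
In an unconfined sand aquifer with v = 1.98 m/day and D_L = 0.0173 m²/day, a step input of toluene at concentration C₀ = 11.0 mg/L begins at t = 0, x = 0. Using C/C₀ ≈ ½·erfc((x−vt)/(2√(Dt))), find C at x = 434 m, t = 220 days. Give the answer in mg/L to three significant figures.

For a continuous step input, C/C₀ ≈ ½·erfc((x−vt)/(2√(Dt))).
vt = 1.98 × 220 = 435.6 m and 2√(Dt) = 2√(0.0173 × 220) = 3.902 m.
Argument (x−vt)/(2√(Dt)) = (434 − 435.6)/3.902 = -0.4100; ½·erfc(-0.4100) = 0.7190.
C = 11.0 × 0.7190 = 7.91 mg/L.

7.91 mg/L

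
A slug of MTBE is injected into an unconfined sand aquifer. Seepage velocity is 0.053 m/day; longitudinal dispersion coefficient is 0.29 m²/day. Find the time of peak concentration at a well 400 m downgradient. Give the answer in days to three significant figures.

7440 days

For the 1D instantaneous-source solution, setting ∂C/∂t = 0 at fixed x gives v²t² + 2Dt − x² = 0, so t = (√(D² + v²x²) − D)/v².
√(D² + v²x²) = √(0.29² + 0.053² × 400²) = 21.20; v² = 0.002809.
t = (21.20 − 0.29)/0.002809 = 7440 days (vs. the pure-advection estimate x/v = 7550 d).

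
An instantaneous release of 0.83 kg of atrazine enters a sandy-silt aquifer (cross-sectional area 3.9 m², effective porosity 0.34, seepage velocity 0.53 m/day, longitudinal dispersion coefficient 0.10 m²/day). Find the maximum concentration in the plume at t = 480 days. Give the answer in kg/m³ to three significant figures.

0.0255 kg/m³

The peak of an instantaneous 1D plume sits at x = vt; there the Gaussian factor is 1 and C_max = M/(n_e·A·√(4πDt)), where n_e·A is the pore area the mass is dissolved in.
√(4πDt) = √(4π × 0.10 × 480) = 24.56 m, so C_max = 0.83/(0.34 × 3.9 × 24.56) = 0.0255 kg/m³.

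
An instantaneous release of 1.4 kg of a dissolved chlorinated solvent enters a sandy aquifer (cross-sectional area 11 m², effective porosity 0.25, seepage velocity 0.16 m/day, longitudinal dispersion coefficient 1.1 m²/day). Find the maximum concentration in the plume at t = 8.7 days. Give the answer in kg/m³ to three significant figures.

0.0464 kg/m³

The peak of an instantaneous 1D plume sits at x = vt; there the Gaussian factor is 1 and C_max = M/(n_e·A·√(4πDt)), where n_e·A is the pore area the mass is dissolved in.
√(4πDt) = √(4π × 1.1 × 8.7) = 10.97 m, so C_max = 1.4/(0.25 × 11 × 10.97) = 0.0464 kg/m³.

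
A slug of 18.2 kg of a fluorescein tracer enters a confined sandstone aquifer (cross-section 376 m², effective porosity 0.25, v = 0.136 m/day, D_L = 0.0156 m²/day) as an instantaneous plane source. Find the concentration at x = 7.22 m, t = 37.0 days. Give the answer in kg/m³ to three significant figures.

For an instantaneous plane source, C(x,t) = M/(n_e·A·√(4πDt)) · exp(−(x−vt)²/(4Dt)), with n_e·A the pore (flow) area.
Plume center vt = 0.136 × 37.0 = 5.032 m, so the well at 7.22 m is 2.188 m downgradient of the peak.
√(4πDt) = 2.693 m, giving peak height M/(n_e·A·√(4πDt)) = 18.2/(0.25 × 376 × 2.693) = 0.07190 kg/m³.
(x−vt)²/(4Dt) = (2.188)²/(4 × 0.0156 × 37.0) = 2.074; exp(−2.074) = 0.1257.
C = 0.07190 × 0.1257 = 0.00904 kg/m³.

0.00904 kg/m³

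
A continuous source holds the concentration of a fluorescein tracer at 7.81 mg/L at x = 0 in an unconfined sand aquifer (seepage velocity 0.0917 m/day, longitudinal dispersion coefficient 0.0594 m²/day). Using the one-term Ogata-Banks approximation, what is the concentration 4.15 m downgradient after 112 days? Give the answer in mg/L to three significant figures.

7.45 mg/L

For a continuous step input, C/C₀ ≈ ½·erfc((x−vt)/(2√(Dt))).
vt = 0.0917 × 112 = 10.2704 m and 2√(Dt) = 2√(0.0594 × 112) = 5.159 m.
Argument (x−vt)/(2√(Dt)) = (4.15 − 10.2704)/5.159 = -1.186; ½·erfc(-1.186) = 0.9533.
C = 7.81 × 0.9533 = 7.45 mg/L.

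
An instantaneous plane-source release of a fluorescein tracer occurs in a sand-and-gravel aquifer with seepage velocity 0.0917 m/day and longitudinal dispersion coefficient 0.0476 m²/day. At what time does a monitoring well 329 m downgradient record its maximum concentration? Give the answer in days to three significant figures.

3580 days

For the 1D instantaneous-source solution, setting ∂C/∂t = 0 at fixed x gives v²t² + 2Dt − x² = 0, so t = (√(D² + v²x²) − D)/v².
√(D² + v²x²) = √(0.0476² + 0.0917² × 329²) = 30.17; v² = 0.00840889.
t = (30.17 − 0.0476)/0.00840889 = 3580 days (vs. the pure-advection estimate x/v = 3590 d).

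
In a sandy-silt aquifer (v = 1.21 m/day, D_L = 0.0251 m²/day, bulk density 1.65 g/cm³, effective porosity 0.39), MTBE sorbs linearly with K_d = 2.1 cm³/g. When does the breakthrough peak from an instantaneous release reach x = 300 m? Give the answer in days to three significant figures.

2450 days

Retardation factor R = 1 + ρ_b·K_d/n = 1 + 1.65 × 2.1/0.39 = 9.885.
Sorption retards both mechanisms: v_R = v/R = 0.1224 m/day, D_R = D/R = 0.002539 m²/day.
Peak time from v_R²t² + 2D_R t − x² = 0: t = (√(D_R² + v_R²x²) − D_R)/v_R².
√(D_R² + v_R²x²) = √(0.002539² + 0.1224² × 300²) = 36.72; v_R² = 0.01498.
t = (36.72 − 0.002539)/0.01498 = 2450 days.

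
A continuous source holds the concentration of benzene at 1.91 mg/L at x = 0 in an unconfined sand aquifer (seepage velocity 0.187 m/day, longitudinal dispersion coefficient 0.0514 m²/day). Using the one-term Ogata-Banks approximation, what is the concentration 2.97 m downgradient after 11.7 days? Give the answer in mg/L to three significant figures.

For a continuous step input, C/C₀ ≈ ½·erfc((x−vt)/(2√(Dt))).
vt = 0.187 × 11.7 = 2.1879 m and 2√(Dt) = 2√(0.0514 × 11.7) = 1.551 m.
Argument (x−vt)/(2√(Dt)) = (2.97 − 2.1879)/1.551 = 0.5043; ½·erfc(0.5043) = 0.2379.
C = 1.91 × 0.2379 = 0.454 mg/L.

0.454 mg/L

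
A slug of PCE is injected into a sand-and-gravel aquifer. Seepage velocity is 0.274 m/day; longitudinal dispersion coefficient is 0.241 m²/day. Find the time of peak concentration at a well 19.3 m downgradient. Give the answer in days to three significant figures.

For the 1D instantaneous-source solution, setting ∂C/∂t = 0 at fixed x gives v²t² + 2Dt − x² = 0, so t = (√(D² + v²x²) − D)/v².
√(D² + v²x²) = √(0.241² + 0.274² × 19.3²) = 5.294; v² = 0.075076.
t = (5.294 − 0.241)/0.075076 = 67.3 days (vs. the pure-advection estimate x/v = 70.4 d).

67.3 days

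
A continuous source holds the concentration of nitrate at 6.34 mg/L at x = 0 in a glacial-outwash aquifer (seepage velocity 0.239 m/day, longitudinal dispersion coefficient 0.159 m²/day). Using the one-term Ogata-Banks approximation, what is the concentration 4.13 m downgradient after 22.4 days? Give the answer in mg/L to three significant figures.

For a continuous step input, C/C₀ ≈ ½·erfc((x−vt)/(2√(Dt))).
vt = 0.239 × 22.4 = 5.3536 m and 2√(Dt) = 2√(0.159 × 22.4) = 3.774 m.
Argument (x−vt)/(2√(Dt)) = (4.13 − 5.3536)/3.774 = -0.3242; ½·erfc(-0.3242) = 0.6767.
C = 6.34 × 0.6767 = 4.29 mg/L.

4.29 mg/L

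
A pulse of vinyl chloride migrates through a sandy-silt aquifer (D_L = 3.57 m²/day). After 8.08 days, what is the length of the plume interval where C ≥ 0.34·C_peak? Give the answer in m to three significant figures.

The plume is Gaussian with σ = √(2Dt) = √(2 × 3.57 × 8.08) = 7.595 m.
C/C_peak = exp(−Δx²/(2σ²)) = 0.34 ⇒ Δx = σ·√(−2 ln 0.34) = 7.595 × 1.469 = 11.16 m.
Width = 2Δx = 22.3 m.

22.3 m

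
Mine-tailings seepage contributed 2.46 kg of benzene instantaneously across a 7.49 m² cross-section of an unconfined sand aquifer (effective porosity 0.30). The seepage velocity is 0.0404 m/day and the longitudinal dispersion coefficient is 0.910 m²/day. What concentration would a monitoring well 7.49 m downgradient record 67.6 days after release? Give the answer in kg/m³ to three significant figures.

For an instantaneous plane source, C(x,t) = M/(n_e·A·√(4πDt)) · exp(−(x−vt)²/(4Dt)), with n_e·A the pore (flow) area.
Plume center vt = 0.0404 × 67.6 = 2.73104 m, so the well at 7.49 m is 4.75896 m downgradient of the peak.
√(4πDt) = 27.80 m, giving peak height M/(n_e·A·√(4πDt)) = 2.46/(0.30 × 7.49 × 27.80) = 0.03938 kg/m³.
(x−vt)²/(4Dt) = (4.75896)²/(4 × 0.910 × 67.6) = 0.09204; exp(−0.09204) = 0.9121.
C = 0.03938 × 0.9121 = 0.0359 kg/m³.

0.0359 kg/m³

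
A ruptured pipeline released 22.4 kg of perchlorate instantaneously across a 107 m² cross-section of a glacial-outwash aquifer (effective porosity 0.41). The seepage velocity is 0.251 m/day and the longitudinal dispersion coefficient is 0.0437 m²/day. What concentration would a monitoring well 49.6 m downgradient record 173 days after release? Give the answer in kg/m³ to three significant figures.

For an instantaneous plane source, C(x,t) = M/(n_e·A·√(4πDt)) · exp(−(x−vt)²/(4Dt)), with n_e·A the pore (flow) area.
Plume center vt = 0.251 × 173 = 43.423 m, so the well at 49.6 m is 6.177 m downgradient of the peak.
√(4πDt) = 9.747 m, giving peak height M/(n_e·A·√(4πDt)) = 22.4/(0.41 × 107 × 9.747) = 0.05239 kg/m³.
(x−vt)²/(4Dt) = (6.177)²/(4 × 0.0437 × 173) = 1.262; exp(−1.262) = 0.2831.
C = 0.05239 × 0.2831 = 0.0148 kg/m³.

0.0148 kg/m³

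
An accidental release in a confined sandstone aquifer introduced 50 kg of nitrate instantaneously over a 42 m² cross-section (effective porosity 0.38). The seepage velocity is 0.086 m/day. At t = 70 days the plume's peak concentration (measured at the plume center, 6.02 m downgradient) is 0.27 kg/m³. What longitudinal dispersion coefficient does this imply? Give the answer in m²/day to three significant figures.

At the plume center C_max = M/(n_e·A·√(4πDt)), so D = M²/(4πt·(n_e·A·C_max)²).
n_e·A·C_max = 0.38 × 42 × 0.27 = 4.309 kg/m.
D = 50²/(4π × 70 × 4.309²) = 0.153 m²/day.

0.153 m²/day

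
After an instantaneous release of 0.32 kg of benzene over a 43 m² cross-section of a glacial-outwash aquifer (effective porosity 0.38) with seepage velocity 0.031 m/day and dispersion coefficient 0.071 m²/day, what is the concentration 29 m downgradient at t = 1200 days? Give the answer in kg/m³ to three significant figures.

0.000491 kg/m³

For an instantaneous plane source, C(x,t) = M/(n_e·A·√(4πDt)) · exp(−(x−vt)²/(4Dt)), with n_e·A the pore (flow) area.
Plume center vt = 0.031 × 1200 = 37.2 m, so the well at 29 m is 8.2 m upgradient of the peak.
√(4πDt) = 32.72 m, giving peak height M/(n_e·A·√(4πDt)) = 0.32/(0.38 × 43 × 32.72) = 0.0005985 kg/m³.
(x−vt)²/(4Dt) = (-8.2)²/(4 × 0.071 × 1200) = 0.1973; exp(−0.1973) = 0.8209.
C = 0.0005985 × 0.8209 = 0.000491 kg/m³.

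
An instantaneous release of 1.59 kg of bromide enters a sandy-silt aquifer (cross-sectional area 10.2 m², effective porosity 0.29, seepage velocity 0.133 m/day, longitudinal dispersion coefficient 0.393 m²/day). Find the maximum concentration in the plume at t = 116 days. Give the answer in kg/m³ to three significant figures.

0.0225 kg/m³

The peak of an instantaneous 1D plume sits at x = vt; there the Gaussian factor is 1 and C_max = M/(n_e·A·√(4πDt)), where n_e·A is the pore area the mass is dissolved in.
√(4πDt) = √(4π × 0.393 × 116) = 23.93 m, so C_max = 1.59/(0.29 × 10.2 × 23.93) = 0.0225 kg/m³.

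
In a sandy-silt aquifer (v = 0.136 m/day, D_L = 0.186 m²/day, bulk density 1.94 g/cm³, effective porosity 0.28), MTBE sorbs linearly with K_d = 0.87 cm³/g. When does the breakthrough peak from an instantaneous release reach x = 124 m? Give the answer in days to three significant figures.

6340 days

Retardation factor R = 1 + ρ_b·K_d/n = 1 + 1.94 × 0.87/0.28 = 7.028.
Sorption retards both mechanisms: v_R = v/R = 0.01935 m/day, D_R = D/R = 0.02647 m²/day.
Peak time from v_R²t² + 2D_R t − x² = 0: t = (√(D_R² + v_R²x²) − D_R)/v_R².
√(D_R² + v_R²x²) = √(0.02647² + 0.01935² × 124²) = 2.400; v_R² = 0.0003744.
t = (2.400 − 0.02647)/0.0003744 = 6340 days.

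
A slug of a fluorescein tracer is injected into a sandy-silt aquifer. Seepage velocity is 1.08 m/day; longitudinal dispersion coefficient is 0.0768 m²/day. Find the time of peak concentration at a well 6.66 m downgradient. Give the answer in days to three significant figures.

For the 1D instantaneous-source solution, setting ∂C/∂t = 0 at fixed x gives v²t² + 2Dt − x² = 0, so t = (√(D² + v²x²) − D)/v².
√(D² + v²x²) = √(0.0768² + 1.08² × 6.66²) = 7.193; v² = 1.1664.
t = (7.193 − 0.0768)/1.1664 = 6.10 days (vs. the pure-advection estimate x/v = 6.17 d).

6.10 days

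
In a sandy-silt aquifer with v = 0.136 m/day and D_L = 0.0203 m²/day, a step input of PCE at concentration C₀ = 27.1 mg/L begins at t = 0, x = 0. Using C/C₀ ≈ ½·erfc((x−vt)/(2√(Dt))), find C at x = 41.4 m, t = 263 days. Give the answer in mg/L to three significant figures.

For a continuous step input, C/C₀ ≈ ½·erfc((x−vt)/(2√(Dt))).
vt = 0.136 × 263 = 35.768 m and 2√(Dt) = 2√(0.0203 × 263) = 4.621 m.
Argument (x−vt)/(2√(Dt)) = (41.4 − 35.768)/4.621 = 1.219; ½·erfc(1.219) = 0.04236.
C = 27.1 × 0.04236 = 1.15 mg/L.

1.15 mg/L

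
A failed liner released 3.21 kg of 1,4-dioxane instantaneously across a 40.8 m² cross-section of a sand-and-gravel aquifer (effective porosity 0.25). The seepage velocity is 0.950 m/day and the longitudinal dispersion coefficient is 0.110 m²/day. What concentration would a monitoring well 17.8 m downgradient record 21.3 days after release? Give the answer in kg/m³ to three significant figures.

For an instantaneous plane source, C(x,t) = M/(n_e·A·√(4πDt)) · exp(−(x−vt)²/(4Dt)), with n_e·A the pore (flow) area.
Plume center vt = 0.950 × 21.3 = 20.235 m, so the well at 17.8 m is 2.435 m upgradient of the peak.
√(4πDt) = 5.426 m, giving peak height M/(n_e·A·√(4πDt)) = 3.21/(0.25 × 40.8 × 5.426) = 0.05800 kg/m³.
(x−vt)²/(4Dt) = (-2.435)²/(4 × 0.110 × 21.3) = 0.6327; exp(−0.6327) = 0.5312.
C = 0.05800 × 0.5312 = 0.0308 kg/m³.

0.0308 kg/m³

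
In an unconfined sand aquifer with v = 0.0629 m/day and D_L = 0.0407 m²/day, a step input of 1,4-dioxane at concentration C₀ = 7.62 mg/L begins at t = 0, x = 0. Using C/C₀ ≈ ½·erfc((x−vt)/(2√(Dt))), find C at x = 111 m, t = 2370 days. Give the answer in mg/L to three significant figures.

7.60 mg/L

For a continuous step input, C/C₀ ≈ ½·erfc((x−vt)/(2√(Dt))).
vt = 0.0629 × 2370 = 149.073 m and 2√(Dt) = 2√(0.0407 × 2370) = 19.64 m.
Argument (x−vt)/(2√(Dt)) = (111 − 149.073)/19.64 = -1.939; ½·erfc(-1.939) = 0.9969.
C = 7.62 × 0.9969 = 7.60 mg/L.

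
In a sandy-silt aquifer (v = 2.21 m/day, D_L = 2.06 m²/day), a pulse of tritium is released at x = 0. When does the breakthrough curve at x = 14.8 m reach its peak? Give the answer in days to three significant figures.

6.29 days

For the 1D instantaneous-source solution, setting ∂C/∂t = 0 at fixed x gives v²t² + 2Dt − x² = 0, so t = (√(D² + v²x²) − D)/v².
√(D² + v²x²) = √(2.06² + 2.21² × 14.8²) = 32.77; v² = 4.8841.
t = (32.77 − 2.06)/4.8841 = 6.29 days (vs. the pure-advection estimate x/v = 6.70 d).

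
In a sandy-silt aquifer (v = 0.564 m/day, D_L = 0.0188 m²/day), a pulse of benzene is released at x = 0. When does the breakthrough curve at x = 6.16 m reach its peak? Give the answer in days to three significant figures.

For the 1D instantaneous-source solution, setting ∂C/∂t = 0 at fixed x gives v²t² + 2Dt − x² = 0, so t = (√(D² + v²x²) − D)/v².
√(D² + v²x²) = √(0.0188² + 0.564² × 6.16²) = 3.474; v² = 0.318096.
t = (3.474 − 0.0188)/0.318096 = 10.9 days (vs. the pure-advection estimate x/v = 10.9 d).

10.9 days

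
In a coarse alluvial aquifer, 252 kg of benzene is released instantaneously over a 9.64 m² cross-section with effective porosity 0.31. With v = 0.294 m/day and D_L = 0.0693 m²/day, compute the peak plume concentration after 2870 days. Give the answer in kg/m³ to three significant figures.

1.69 kg/m³

The peak of an instantaneous 1D plume sits at x = vt; there the Gaussian factor is 1 and C_max = M/(n_e·A·√(4πDt)), where n_e·A is the pore area the mass is dissolved in.
√(4πDt) = √(4π × 0.0693 × 2870) = 49.99 m, so C_max = 252/(0.31 × 9.64 × 49.99) = 1.69 kg/m³.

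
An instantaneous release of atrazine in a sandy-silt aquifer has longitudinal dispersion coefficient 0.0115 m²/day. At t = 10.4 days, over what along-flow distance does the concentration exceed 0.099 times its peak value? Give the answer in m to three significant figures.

The plume is Gaussian with σ = √(2Dt) = √(2 × 0.0115 × 10.4) = 0.4891 m.
C/C_peak = exp(−Δx²/(2σ²)) = 0.099 ⇒ Δx = σ·√(−2 ln 0.099) = 0.4891 × 2.151 = 1.052 m.
Width = 2Δx = 2.10 m.

2.10 m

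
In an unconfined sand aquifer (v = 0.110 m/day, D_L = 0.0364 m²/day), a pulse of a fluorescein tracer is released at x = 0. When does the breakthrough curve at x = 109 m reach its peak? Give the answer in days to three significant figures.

For the 1D instantaneous-source solution, setting ∂C/∂t = 0 at fixed x gives v²t² + 2Dt − x² = 0, so t = (√(D² + v²x²) − D)/v².
√(D² + v²x²) = √(0.0364² + 0.110² × 109²) = 11.99; v² = 0.0121.
t = (11.99 − 0.0364)/0.0121 = 988 days (vs. the pure-advection estimate x/v = 991 d).

988 days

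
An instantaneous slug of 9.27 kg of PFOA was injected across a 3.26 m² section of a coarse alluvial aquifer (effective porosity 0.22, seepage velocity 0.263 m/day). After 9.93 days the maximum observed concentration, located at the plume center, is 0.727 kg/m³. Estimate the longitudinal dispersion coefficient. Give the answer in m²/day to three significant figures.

2.53 m²/day

At the plume center C_max = M/(n_e·A·√(4πDt)), so D = M²/(4πt·(n_e·A·C_max)²).
n_e·A·C_max = 0.22 × 3.26 × 0.727 = 0.5214 kg/m.
D = 9.27²/(4π × 9.93 × 0.5214²) = 2.53 m²/day.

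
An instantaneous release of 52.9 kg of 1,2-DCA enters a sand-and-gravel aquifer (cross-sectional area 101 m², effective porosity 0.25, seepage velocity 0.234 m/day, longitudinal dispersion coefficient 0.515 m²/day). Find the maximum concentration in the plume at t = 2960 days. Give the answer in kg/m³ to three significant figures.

The peak of an instantaneous 1D plume sits at x = vt; there the Gaussian factor is 1 and C_max = M/(n_e·A·√(4πDt)), where n_e·A is the pore area the mass is dissolved in.
√(4πDt) = √(4π × 0.515 × 2960) = 138.4 m, so C_max = 52.9/(0.25 × 101 × 138.4) = 0.0151 kg/m³.

0.0151 kg/m³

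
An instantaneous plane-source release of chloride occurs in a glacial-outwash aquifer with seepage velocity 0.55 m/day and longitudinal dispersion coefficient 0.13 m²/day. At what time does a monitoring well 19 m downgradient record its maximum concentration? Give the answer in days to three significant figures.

34.1 days

For the 1D instantaneous-source solution, setting ∂C/∂t = 0 at fixed x gives v²t² + 2Dt − x² = 0, so t = (√(D² + v²x²) − D)/v².
√(D² + v²x²) = √(0.13² + 0.55² × 19²) = 10.45; v² = 0.3025.
t = (10.45 − 0.13)/0.3025 = 34.1 days (vs. the pure-advection estimate x/v = 34.5 d).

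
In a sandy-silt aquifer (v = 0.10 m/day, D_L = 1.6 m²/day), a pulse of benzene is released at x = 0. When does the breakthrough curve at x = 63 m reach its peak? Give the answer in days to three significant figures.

490 days

For the 1D instantaneous-source solution, setting ∂C/∂t = 0 at fixed x gives v²t² + 2Dt − x² = 0, so t = (√(D² + v²x²) − D)/v².
√(D² + v²x²) = √(1.6² + 0.10² × 63²) = 6.500; v² = 0.01.
t = (6.500 − 1.6)/0.01 = 490 days (vs. the pure-advection estimate x/v = 630 d).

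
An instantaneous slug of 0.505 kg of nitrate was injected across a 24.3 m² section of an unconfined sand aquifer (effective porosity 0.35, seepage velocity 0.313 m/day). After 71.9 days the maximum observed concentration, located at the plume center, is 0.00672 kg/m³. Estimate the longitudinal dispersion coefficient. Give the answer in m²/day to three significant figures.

0.0864 m²/day

At the plume center C_max = M/(n_e·A·√(4πDt)), so D = M²/(4πt·(n_e·A·C_max)²).
n_e·A·C_max = 0.35 × 24.3 × 0.00672 = 0.05715 kg/m.
D = 0.505²/(4π × 71.9 × 0.05715²) = 0.0864 m²/day.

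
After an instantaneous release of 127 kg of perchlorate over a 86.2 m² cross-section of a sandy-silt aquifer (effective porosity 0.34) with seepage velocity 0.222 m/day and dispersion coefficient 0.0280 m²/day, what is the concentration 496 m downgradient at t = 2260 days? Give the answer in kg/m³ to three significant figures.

0.135 kg/m³

For an instantaneous plane source, C(x,t) = M/(n_e·A·√(4πDt)) · exp(−(x−vt)²/(4Dt)), with n_e·A the pore (flow) area.
Plume center vt = 0.222 × 2260 = 501.72 m, so the well at 496 m is 5.72 m upgradient of the peak.
√(4πDt) = 28.20 m, giving peak height M/(n_e·A·√(4πDt)) = 127/(0.34 × 86.2 × 28.20) = 0.1537 kg/m³.
(x−vt)²/(4Dt) = (-5.72)²/(4 × 0.0280 × 2260) = 0.1293; exp(−0.1293) = 0.8787.
C = 0.1537 × 0.8787 = 0.135 kg/m³.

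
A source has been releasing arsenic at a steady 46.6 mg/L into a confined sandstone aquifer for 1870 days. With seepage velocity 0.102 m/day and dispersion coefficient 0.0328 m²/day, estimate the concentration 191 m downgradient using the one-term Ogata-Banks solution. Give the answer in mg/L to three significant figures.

22.9 mg/L

For a continuous step input, C/C₀ ≈ ½·erfc((x−vt)/(2√(Dt))).
vt = 0.102 × 1870 = 190.74 m and 2√(Dt) = 2√(0.0328 × 1870) = 15.66 m.
Argument (x−vt)/(2√(Dt)) = (191 − 190.74)/15.66 = 0.01660; ½·erfc(0.01660) = 0.4906.
C = 46.6 × 0.4906 = 22.9 mg/L.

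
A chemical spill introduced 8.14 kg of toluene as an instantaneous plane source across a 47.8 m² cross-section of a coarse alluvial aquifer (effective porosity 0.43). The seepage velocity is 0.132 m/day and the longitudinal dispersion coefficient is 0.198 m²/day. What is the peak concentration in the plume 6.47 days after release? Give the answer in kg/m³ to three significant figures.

0.0987 kg/m³

The peak of an instantaneous 1D plume sits at x = vt; there the Gaussian factor is 1 and C_max = M/(n_e·A·√(4πDt)), where n_e·A is the pore area the mass is dissolved in.
√(4πDt) = √(4π × 0.198 × 6.47) = 4.012 m, so C_max = 8.14/(0.43 × 47.8 × 4.012) = 0.0987 kg/m³.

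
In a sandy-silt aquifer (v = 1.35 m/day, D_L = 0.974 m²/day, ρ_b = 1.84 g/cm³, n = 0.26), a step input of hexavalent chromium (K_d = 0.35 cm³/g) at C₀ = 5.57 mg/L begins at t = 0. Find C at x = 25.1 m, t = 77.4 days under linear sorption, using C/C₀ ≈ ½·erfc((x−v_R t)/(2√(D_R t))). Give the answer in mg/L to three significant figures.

Retardation factor R = 1 + ρ_b·K_d/n = 1 + 1.84 × 0.35/0.26 = 3.477.
Sorption retards both mechanisms: v_R = v/R = 0.3883 m/day, D_R = D/R = 0.2801 m²/day.
v_R·t = 0.3883 × 77.4 = 30.05442 m; 2√(D_R t) = 9.312 m; argument = (25.1 − 30.05442)/9.312 = -0.5320.
C = C₀ × ½·erfc(-0.5320) = 5.57 × 0.7741 = 4.31 mg/L.

4.31 mg/L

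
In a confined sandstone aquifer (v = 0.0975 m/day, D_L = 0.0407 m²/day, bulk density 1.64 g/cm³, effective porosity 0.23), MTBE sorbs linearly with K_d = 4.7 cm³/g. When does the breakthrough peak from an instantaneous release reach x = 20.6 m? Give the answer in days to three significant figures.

7150 days

Retardation factor R = 1 + ρ_b·K_d/n = 1 + 1.64 × 4.7/0.23 = 34.51.
Sorption retards both mechanisms: v_R = v/R = 0.002825 m/day, D_R = D/R = 0.001179 m²/day.
Peak time from v_R²t² + 2D_R t − x² = 0: t = (√(D_R² + v_R²x²) − D_R)/v_R².
√(D_R² + v_R²x²) = √(0.001179² + 0.002825² × 20.6²) = 0.05821; v_R² = 7.981e-06.
t = (0.05821 − 0.001179)/7.981e-06 = 7150 days.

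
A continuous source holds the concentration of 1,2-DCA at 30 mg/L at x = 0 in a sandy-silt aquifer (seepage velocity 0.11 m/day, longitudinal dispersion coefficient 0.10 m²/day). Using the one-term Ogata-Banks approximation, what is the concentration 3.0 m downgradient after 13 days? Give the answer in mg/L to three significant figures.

For a continuous step input, C/C₀ ≈ ½·erfc((x−vt)/(2√(Dt))).
vt = 0.11 × 13 = 1.43 m and 2√(Dt) = 2√(0.10 × 13) = 2.280 m.
Argument (x−vt)/(2√(Dt)) = (3.0 − 1.43)/2.280 = 0.6886; ½·erfc(0.6886) = 0.1651.
C = 30 × 0.1651 = 4.95 mg/L.

4.95 mg/L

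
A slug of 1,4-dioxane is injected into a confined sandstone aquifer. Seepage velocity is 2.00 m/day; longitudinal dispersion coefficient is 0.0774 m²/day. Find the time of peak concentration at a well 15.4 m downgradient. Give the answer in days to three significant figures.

7.68 days

For the 1D instantaneous-source solution, setting ∂C/∂t = 0 at fixed x gives v²t² + 2Dt − x² = 0, so t = (√(D² + v²x²) − D)/v².
√(D² + v²x²) = √(0.0774² + 2.00² × 15.4²) = 30.80; v² = 4.
t = (30.80 − 0.0774)/4 = 7.68 days (vs. the pure-advection estimate x/v = 7.70 d).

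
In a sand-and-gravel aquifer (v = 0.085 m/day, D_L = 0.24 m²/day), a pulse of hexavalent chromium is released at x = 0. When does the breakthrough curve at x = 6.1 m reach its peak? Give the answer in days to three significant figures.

45.9 days

For the 1D instantaneous-source solution, setting ∂C/∂t = 0 at fixed x gives v²t² + 2Dt − x² = 0, so t = (√(D² + v²x²) − D)/v².
√(D² + v²x²) = √(0.24² + 0.085² × 6.1²) = 0.5714; v² = 0.007225.
t = (0.5714 − 0.24)/0.007225 = 45.9 days (vs. the pure-advection estimate x/v = 71.8 d).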